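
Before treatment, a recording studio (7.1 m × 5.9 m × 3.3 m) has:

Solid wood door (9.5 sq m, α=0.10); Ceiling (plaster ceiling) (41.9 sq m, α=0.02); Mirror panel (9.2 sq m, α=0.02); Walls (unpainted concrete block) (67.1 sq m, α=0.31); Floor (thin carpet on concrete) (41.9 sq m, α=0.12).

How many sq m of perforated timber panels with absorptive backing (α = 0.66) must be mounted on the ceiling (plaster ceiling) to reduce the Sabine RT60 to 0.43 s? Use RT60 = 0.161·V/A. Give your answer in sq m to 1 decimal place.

37.4

Equivalent absorption area: A₁ = 9.5×0.10 + 41.9×0.02 + 9.2×0.02 + 67.1×0.31 + 41.9×0.12 = 27.801 sq m.
V = 138.237 m³. Target absorption A₂ = 0.161 × 138.237 / 0.43 = 51.759 sabins.
Absorption to add: 51.759 − 27.801 = 23.958 sabins.
Each sq m of panel replacing the ceiling (plaster ceiling) adds (0.66 − 0.02) = 0.64 sabins.
Panel area = 23.958 / 0.64 = 37.4 sq m.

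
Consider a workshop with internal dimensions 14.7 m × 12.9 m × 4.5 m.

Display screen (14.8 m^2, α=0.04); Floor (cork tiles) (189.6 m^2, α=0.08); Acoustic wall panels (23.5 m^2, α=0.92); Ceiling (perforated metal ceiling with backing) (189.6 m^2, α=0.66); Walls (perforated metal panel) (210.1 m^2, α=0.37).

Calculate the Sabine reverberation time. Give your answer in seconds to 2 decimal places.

A = Σ Sᵢαᵢ = 14.8×0.04 + 189.6×0.08 + 23.5×0.92 + 189.6×0.66 + 210.1×0.37 = 240.253 sabins.
Volume V = 14.7 × 12.9 × 4.5 = 853.335 m³.
Sabine: RT60 = 0.161 × 853.335 / 240.253 = 0.57 s.

0.57 s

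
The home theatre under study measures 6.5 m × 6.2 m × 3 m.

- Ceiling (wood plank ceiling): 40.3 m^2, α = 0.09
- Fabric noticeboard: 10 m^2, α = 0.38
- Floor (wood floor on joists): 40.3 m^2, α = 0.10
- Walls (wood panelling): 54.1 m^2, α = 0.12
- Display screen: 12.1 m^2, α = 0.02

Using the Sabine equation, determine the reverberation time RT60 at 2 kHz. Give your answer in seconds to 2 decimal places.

A = Σ Sᵢαᵢ = 40.3×0.09 + 10×0.38 + 40.3×0.10 + 54.1×0.12 + 12.1×0.02 = 18.191 sabins.
V = 6.5·6.2·3 = 120.9 m³.
Sabine: RT60 = 0.161 × 120.9 / 18.191 = 1.07 s.

1.07 s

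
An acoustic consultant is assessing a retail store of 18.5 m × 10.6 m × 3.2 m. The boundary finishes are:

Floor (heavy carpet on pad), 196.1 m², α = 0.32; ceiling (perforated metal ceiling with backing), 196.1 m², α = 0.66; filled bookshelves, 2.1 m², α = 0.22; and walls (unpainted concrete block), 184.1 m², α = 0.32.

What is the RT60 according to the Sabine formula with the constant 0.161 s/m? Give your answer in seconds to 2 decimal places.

0.40 sec

Total absorption A = 196.1×0.32 + 196.1×0.66 + 2.1×0.22 + 184.1×0.32
  = 62.752 + 129.426 + 0.462 + 58.912 = 251.552 m² sabins.
Room volume: 627.52 m³.
Sabine: RT60 = 0.161 × 627.52 / 251.552 = 0.40 s.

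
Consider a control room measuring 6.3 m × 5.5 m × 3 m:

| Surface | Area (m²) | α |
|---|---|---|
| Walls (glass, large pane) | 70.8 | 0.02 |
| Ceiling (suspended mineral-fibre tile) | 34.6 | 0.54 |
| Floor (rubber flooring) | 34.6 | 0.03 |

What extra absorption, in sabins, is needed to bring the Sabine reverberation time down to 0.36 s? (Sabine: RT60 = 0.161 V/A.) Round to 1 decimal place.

25.4 sabins

Equivalent absorption area: A₁ = 70.8·0.02 + 34.6·0.54 + 34.6·0.03 = 21.138 m².
Target A₂ = 0.161·103.95/0.36 = 46.489 sabins (V = 103.95 m³).
ΔA = A₂ − A₁ = 46.489 − 21.138 = 25.4 sabins.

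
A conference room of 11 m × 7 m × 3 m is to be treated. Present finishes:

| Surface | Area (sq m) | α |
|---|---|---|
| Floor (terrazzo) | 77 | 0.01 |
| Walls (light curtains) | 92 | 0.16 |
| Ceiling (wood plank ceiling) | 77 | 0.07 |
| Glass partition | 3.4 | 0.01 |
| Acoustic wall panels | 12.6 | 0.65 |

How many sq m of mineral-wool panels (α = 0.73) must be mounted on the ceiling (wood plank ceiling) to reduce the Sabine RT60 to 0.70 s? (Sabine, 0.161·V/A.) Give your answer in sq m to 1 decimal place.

36.4

Equivalent absorption area: A₁ = 77×0.01 + 92×0.16 + 77×0.07 + 3.4×0.01 + 12.6×0.65 = 29.104 sq m.
V = 231 m³. Target absorption A₂ = 0.161 × 231 / 0.70 = 53.130 sabins.
Absorption to add: 53.130 − 29.104 = 24.026 sabins.
Net gain per sq m: Δα = 0.73 − 0.07 = 0.66.
Panel area = 24.026 / 0.66 = 36.4 sq m.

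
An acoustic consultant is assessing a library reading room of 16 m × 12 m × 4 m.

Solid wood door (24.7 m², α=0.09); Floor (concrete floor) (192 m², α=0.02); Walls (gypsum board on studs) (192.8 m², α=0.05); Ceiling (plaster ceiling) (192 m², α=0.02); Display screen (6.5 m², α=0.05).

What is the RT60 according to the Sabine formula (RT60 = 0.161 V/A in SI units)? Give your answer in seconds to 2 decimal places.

Total absorption A = 24.7*0.09 + 192*0.02 + 192.8*0.05 + 192*0.02 + 6.5*0.05
  = 2.223 + 3.840 + 9.640 + 3.840 + 0.325 = 19.868 m² sabins.
Room volume: 768 m³.
RT60 = 0.161 · V / A = 0.161 × 768 / 19.868 = 6.22 s.

6.22 sec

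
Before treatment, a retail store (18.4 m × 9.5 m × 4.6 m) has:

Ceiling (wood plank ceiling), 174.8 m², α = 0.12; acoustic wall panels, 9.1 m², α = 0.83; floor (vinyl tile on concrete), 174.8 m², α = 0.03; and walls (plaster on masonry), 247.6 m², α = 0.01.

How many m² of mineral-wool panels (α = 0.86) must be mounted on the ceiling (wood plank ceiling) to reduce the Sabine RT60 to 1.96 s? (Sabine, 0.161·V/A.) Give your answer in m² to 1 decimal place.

Summing Sᵢαᵢ: 20.976 + 7.553 + 5.244 + 2.476 → A₁ = 36.249 sabins.
Required A₂ = 0.161·804.08/1.96 = 66.049 sabins.
Absorption to add: 66.049 − 36.249 = 29.800 sabins.
Net gain per m²: Δα = 0.86 − 0.12 = 0.74.
Area = ΔA/Δα = 29.800/0.74 = 40.3 m².

40.3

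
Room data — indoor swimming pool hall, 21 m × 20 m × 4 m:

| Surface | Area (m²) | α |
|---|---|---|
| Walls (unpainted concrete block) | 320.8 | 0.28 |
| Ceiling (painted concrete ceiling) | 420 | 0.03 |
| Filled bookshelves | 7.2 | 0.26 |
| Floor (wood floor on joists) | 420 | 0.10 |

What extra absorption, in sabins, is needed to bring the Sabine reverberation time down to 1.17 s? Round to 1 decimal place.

Total absorption A₁ = 320.8·0.28 + 420·0.03 + 7.2·0.26 + 420·0.10
  = 89.824 + 12.600 + 1.872 + 42.000 = 146.296 m² sabins.
Target A₂ = 0.161·1680/1.17 = 231.179 sabins (V = 1680 m³).
Shortfall: 231.179 − 146.296 = 84.9 sabins.

84.9 sabins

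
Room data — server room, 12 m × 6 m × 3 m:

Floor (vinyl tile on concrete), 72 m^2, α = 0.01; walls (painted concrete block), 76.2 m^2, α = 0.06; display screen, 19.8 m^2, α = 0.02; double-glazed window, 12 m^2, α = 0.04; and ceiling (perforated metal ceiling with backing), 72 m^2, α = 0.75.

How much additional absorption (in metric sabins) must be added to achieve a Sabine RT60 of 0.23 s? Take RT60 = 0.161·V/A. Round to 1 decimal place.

Total absorption A₁ = 72×0.01 + 76.2×0.06 + 19.8×0.02 + 12×0.04 + 72×0.75
  = 0.720 + 4.572 + 0.396 + 0.480 + 54.000 = 60.168 m^2 sabins.
Target A₂ = 0.161·216/0.23 = 151.200 sabins (V = 216 m³).
Additional absorption ΔA = 151.200 − 60.168 = 91.0 sabins.

91.0 sabins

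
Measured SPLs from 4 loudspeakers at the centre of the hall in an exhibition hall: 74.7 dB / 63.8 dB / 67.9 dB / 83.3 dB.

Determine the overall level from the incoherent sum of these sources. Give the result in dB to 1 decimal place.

Σ 10^(Lᵢ/10) = 2.519e+08.
Combined level = 10 log₁₀(2.519e+08) = 84.0 dB.

84.0 dB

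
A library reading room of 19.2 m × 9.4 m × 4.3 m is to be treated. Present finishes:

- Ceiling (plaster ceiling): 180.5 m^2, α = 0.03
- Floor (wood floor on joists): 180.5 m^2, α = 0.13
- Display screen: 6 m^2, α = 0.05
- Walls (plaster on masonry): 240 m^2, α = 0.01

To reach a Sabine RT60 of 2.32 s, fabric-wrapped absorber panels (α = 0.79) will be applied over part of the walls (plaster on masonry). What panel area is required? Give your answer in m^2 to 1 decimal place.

Summing Sᵢαᵢ: 5.415 + 23.465 + 0.300 + 2.400 → A₁ = 31.580 sabins.
Required A₂ = 0.161·776.064/2.32 = 53.856 sabins.
Absorption to add: 53.856 − 31.580 = 22.276 sabins.
Each m^2 of panel replacing the walls (plaster on masonry) adds (0.79 − 0.01) = 0.78 sabins.
Area = ΔA/Δα = 22.276/0.78 = 28.6 m^2.

28.6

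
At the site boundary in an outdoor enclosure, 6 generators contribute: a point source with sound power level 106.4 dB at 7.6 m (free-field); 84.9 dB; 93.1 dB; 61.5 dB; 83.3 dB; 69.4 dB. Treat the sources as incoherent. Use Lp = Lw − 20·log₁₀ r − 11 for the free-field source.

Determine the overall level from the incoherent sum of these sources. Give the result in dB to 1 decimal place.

94.2 dB

Source at 7.6 m: Lp = 106.4 − 20·log₁₀(7.6) − 11 = 77.8 dB.
Sum in the linear (power) domain: Σ 10^(Lᵢ/10) = 10^(77.8/10) + 10^(84.9/10) + 10^(93.1/10) + 10^(61.5/10) + 10^(83.3/10) + 10^(69.4/10) = 2.635e+09.
Back to dB: 10·log₁₀ Σ = 94.2 dB.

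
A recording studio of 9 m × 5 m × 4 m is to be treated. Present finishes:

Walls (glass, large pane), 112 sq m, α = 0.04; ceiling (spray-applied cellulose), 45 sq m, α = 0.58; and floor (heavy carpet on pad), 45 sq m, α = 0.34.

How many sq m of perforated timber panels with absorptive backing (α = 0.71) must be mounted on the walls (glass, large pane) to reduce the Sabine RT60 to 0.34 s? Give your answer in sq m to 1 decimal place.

58.7

Equivalent absorption area: A₁ = 112×0.04 + 45×0.58 + 45×0.34 = 45.880 sq m.
V = 180 m³. Target absorption A₂ = 0.161 × 180 / 0.34 = 85.235 sabins.
Absorption to add: 85.235 − 45.880 = 39.355 sabins.
Net gain per sq m: Δα = 0.71 − 0.04 = 0.67.
Panel area = 39.355 / 0.67 = 58.7 sq m.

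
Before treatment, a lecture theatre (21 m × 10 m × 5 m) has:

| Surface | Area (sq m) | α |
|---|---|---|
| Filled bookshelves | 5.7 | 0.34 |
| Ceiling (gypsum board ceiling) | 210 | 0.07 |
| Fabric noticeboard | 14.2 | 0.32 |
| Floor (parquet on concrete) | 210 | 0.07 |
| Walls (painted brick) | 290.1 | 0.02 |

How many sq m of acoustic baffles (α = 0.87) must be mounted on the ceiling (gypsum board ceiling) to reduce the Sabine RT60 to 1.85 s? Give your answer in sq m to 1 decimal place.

Summing Sᵢαᵢ: 1.938 + 14.700 + 4.544 + 14.700 + 5.802 → A₁ = 41.684 sabins.
Required A₂ = 0.161·1050/1.85 = 91.378 sabins.
Absorption to add: 91.378 − 41.684 = 49.694 sabins.
Each sq m of panel replacing the ceiling (gypsum board ceiling) adds (0.87 − 0.07) = 0.80 sabins.
Area = ΔA/Δα = 49.694/0.80 = 62.1 sq m.

62.1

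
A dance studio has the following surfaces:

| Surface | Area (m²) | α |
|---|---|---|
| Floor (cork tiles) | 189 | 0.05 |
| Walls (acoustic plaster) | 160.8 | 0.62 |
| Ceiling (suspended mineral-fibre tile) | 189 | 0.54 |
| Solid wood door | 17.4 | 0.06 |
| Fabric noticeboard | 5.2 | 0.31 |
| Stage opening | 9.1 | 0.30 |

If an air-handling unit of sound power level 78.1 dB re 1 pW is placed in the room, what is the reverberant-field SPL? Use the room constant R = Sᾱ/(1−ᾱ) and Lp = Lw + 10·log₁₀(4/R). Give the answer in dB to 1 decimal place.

Σ(Sᵢαᵢ) = 189×0.05 + 160.8×0.62 + 189×0.54 + 17.4×0.06 + 5.2×0.31 + 9.1×0.30 = 216.592; total area S = 570.5 m².
ᾱ = 0.3797, so room constant R = A/(1−ᾱ) = 349.173 m².
Lp = 78.1 + 10·log₁₀(4/349.173) = 78.1 + (-19.41) = 58.7 dB.

58.7 dB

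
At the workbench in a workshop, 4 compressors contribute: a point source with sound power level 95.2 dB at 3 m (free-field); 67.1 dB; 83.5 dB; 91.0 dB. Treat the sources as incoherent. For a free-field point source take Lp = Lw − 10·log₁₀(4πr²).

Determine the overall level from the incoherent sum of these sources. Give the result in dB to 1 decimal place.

Source at 3 m: Lp = 95.2 − 10·log₁₀(4π·3²) = 95.2 − 10·log₁₀(113.097) = 74.7 dB.
Converting to relative power and adding: 10^(74.7/10) + 10^(67.1/10) + 10^(83.5/10) + 10^(91.0/10) = 1.517e+09.
Back to dB: 10·log₁₀ Σ = 91.8 dB.

91.8 dB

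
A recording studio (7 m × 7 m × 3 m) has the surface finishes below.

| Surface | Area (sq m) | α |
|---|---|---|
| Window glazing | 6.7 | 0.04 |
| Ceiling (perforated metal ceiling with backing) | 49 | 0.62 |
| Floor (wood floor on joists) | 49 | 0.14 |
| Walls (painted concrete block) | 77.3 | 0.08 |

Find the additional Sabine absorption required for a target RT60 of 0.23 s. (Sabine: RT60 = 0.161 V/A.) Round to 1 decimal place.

Equivalent absorption area: A₁ = 6.7·0.04 + 49·0.62 + 49·0.14 + 77.3·0.08 = 43.692 sq m.
V = 147 m³. Required absorption A₂ = 0.161 × 147 / 0.23 = 102.900 sabins.
ΔA = A₂ − A₁ = 102.900 − 43.692 = 59.2 sabins.

59.2 sabins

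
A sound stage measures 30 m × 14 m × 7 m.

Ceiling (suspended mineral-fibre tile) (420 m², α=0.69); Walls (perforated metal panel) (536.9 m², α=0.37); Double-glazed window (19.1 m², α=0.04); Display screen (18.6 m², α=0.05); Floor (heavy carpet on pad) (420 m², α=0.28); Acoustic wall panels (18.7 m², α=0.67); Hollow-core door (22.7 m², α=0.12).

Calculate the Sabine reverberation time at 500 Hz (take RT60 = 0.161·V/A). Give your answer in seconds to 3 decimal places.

Summing Sᵢαᵢ: 289.800 + 198.653 + 0.764 + 0.930 + 117.600 + 12.529 + 2.724 → A = 623.000 sabins.
Room volume: 2940 m³.
T = 0.161 V/A = 0.161·2940/623.000 = 0.760 s.

0.760 seconds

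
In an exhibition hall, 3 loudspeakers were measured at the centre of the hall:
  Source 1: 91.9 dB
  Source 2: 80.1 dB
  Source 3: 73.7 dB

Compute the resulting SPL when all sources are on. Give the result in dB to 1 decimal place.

Converting to relative power and adding: 10^(91.9/10) + 10^(80.1/10) + 10^(73.7/10) = 1.675e+09.
Back to dB: 10·log₁₀ Σ = 92.2 dB.

92.2 dB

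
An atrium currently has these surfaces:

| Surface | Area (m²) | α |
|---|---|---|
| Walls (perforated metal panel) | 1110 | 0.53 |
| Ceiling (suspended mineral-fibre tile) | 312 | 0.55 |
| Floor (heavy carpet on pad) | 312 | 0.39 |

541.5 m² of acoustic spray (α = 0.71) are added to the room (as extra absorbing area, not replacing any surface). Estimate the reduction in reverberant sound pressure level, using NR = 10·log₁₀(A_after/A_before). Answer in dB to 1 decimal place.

1.6 dB

Total absorption A_before = 1110×0.53 + 312×0.55 + 312×0.39
  = 588.300 + 171.600 + 121.680 = 881.580 m² sabins.
Treatment contributes 541.5·0.71 = 384.465 sabins.
New total A_after = 1266.045 sabins.
NR = 10·log₁₀(1266.045/881.580) = 1.6 dB.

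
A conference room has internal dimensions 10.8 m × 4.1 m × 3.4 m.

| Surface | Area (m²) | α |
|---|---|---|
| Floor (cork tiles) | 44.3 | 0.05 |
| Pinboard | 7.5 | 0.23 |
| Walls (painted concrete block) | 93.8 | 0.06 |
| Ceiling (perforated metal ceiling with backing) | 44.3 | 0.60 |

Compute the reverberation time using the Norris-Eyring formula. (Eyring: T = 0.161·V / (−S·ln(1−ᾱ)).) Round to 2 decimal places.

0.60 seconds

S = Σ Sᵢ = 189.9 m².
Σ(Sᵢαᵢ) = 44.3·0.05 + 7.5·0.23 + 93.8·0.06 + 44.3·0.60 = 36.148.
ᾱ = 36.148 / 189.9 = 0.1904.
−S·ln(1−ᾱ) = −189.9 × ln(1 − 0.1904) = 40.110.
V = 10.8 × 4.1 × 3.4 = 150.552 m³.
RT60 = 0.161 × 150.552 / 40.110 = 0.60 s.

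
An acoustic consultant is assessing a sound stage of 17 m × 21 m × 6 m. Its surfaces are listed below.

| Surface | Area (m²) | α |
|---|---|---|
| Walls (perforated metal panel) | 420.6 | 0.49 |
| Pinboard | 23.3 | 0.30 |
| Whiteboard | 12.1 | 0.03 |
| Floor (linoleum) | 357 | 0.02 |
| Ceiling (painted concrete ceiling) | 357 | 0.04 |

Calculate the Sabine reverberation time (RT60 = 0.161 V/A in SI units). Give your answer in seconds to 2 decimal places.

1.47 sec

Equivalent absorption area: A = 420.6×0.49 + 23.3×0.30 + 12.1×0.03 + 357×0.02 + 357×0.04 = 234.867 m².
V = 17·21·6 = 2142 m³.
T = 0.161 V/A = 0.161·2142/234.867 = 1.47 s.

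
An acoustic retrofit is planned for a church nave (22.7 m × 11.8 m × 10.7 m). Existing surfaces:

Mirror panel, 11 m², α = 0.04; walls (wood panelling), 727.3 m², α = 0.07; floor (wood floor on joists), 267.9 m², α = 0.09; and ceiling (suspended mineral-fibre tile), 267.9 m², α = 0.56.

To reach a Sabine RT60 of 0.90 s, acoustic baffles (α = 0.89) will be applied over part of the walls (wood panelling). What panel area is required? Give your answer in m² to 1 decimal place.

Total absorption A₁ = 11×0.04 + 727.3×0.07 + 267.9×0.09 + 267.9×0.56
  = 0.440 + 50.911 + 24.111 + 150.024 = 225.486 m² sabins.
Required A₂ = 0.161·2866.102/0.90 = 512.714 sabins.
Absorption to add: 512.714 − 225.486 = 287.228 sabins.
Net gain per m²: Δα = 0.89 − 0.07 = 0.82.
Area = ΔA/Δα = 287.228/0.82 = 350.3 m².

350.3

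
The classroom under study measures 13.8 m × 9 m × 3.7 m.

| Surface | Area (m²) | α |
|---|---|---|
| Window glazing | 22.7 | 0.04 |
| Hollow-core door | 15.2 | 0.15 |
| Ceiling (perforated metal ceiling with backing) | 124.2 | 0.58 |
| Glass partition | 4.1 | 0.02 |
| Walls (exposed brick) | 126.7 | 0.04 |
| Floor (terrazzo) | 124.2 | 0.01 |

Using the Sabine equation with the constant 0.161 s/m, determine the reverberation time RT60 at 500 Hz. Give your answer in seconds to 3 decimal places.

Summing Sᵢαᵢ: 0.908 + 2.280 + 72.036 + 0.082 + 5.068 + 1.242 → A = 81.616 sabins.
Volume V = 13.8 × 9 × 3.7 = 459.54 m³.
RT60 = 0.161 · V / A = 0.161 × 459.54 / 81.616 = 0.907 s.

0.907 sec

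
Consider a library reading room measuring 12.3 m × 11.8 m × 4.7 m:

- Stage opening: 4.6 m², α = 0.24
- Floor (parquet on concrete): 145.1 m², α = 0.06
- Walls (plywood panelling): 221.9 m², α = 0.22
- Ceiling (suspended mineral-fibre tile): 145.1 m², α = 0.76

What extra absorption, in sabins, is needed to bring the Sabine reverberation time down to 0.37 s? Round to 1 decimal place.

127.9 sabins

Equivalent absorption area: A₁ = 4.6·0.24 + 145.1·0.06 + 221.9·0.22 + 145.1·0.76 = 168.904 m².
Target A₂ = 0.161·682.158/0.37 = 296.831 sabins (V = 682.158 m³).
ΔA = A₂ − A₁ = 296.831 − 168.904 = 127.9 sabins.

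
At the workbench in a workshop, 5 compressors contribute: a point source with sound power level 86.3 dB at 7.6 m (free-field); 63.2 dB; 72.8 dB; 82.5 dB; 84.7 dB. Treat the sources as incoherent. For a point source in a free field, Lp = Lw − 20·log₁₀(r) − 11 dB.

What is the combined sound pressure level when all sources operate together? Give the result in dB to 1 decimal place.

Source at 7.6 m: Lp = 86.3 − 20·log₁₀(7.6) − 11 = 57.7 dB.
Converting to relative power and adding: 10^(57.7/10) + 10^(63.2/10) + 10^(72.8/10) + 10^(82.5/10) + 10^(84.7/10) = 4.947e+08.
Back to dB: 10·log₁₀ Σ = 86.9 dB.

86.9 dB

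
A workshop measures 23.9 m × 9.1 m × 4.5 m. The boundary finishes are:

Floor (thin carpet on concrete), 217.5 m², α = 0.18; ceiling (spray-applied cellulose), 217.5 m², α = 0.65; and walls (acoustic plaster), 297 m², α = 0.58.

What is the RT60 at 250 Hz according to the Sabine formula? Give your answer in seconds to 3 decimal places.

0.447 seconds

Equivalent absorption area: A = 217.5·0.18 + 217.5·0.65 + 297·0.58 = 352.785 m².
Volume V = 23.9 × 9.1 × 4.5 = 978.705 m³.
RT60 = 0.161 · V / A = 0.161 × 978.705 / 352.785 = 0.447 s.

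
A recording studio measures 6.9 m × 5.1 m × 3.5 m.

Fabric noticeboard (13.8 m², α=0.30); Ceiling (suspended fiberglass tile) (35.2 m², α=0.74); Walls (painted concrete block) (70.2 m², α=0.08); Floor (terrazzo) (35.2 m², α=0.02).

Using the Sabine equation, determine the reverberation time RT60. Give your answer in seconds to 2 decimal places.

Summing Sᵢαᵢ: 4.140 + 26.048 + 5.616 + 0.704 → A = 36.508 sabins.
Volume V = 6.9 × 5.1 × 3.5 = 123.165 m³.
RT60 = 0.161 · V / A = 0.161 × 123.165 / 36.508 = 0.54 s.

0.54 s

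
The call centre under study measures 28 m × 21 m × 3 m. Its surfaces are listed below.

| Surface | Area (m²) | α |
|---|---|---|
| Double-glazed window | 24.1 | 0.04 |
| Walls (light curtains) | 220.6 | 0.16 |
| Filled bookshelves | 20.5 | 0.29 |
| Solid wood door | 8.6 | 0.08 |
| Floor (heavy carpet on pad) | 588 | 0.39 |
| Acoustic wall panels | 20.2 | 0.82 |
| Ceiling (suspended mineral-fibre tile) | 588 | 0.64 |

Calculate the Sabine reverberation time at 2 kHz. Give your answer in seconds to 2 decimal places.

Equivalent absorption area: A = 24.1*0.04 + 220.6*0.16 + 20.5*0.29 + 8.6*0.08 + 588*0.39 + 20.2*0.82 + 588*0.64 = 665.097 m².
Room volume: 1764 m³.
T = 0.161 V/A = 0.161·1764/665.097 = 0.43 s.

0.43 sec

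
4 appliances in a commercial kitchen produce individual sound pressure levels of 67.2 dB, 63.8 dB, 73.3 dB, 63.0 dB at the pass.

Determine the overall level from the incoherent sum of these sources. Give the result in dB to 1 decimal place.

Σ 10^(Lᵢ/10) = 3.102e+07.
Back to dB: 10·log₁₀ Σ = 74.9 dB.

74.9 dB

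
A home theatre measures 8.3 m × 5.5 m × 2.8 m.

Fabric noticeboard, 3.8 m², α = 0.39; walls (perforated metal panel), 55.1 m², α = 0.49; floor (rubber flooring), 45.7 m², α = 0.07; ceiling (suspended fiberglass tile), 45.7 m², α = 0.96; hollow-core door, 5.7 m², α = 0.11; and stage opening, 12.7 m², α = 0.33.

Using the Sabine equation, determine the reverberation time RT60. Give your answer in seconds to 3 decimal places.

0.256 seconds

Total absorption A = 3.8×0.39 + 55.1×0.49 + 45.7×0.07 + 45.7×0.96 + 5.7×0.11 + 12.7×0.33
  = 1.482 + 26.999 + 3.199 + 43.872 + 0.627 + 4.191 = 80.370 m² sabins.
V = 8.3·5.5·2.8 = 127.82 m³.
Sabine: RT60 = 0.161 × 127.82 / 80.370 = 0.256 s.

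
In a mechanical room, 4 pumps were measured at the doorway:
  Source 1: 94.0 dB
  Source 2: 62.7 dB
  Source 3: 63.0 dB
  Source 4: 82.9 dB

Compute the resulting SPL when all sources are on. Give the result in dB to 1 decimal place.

94.3 dB

Converting to relative power and adding: 10^(94.0/10) + 10^(62.7/10) + 10^(63.0/10) + 10^(82.9/10) = 2.711e+09.
Back to dB: 10·log₁₀ Σ = 94.3 dB.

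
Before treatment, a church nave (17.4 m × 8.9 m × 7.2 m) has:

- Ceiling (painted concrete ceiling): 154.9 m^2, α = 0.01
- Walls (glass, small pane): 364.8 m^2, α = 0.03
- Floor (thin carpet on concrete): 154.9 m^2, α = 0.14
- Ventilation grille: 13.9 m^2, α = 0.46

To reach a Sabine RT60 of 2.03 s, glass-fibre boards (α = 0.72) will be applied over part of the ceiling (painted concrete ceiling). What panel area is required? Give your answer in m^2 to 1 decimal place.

67.4

Equivalent absorption area: A₁ = 154.9×0.01 + 364.8×0.03 + 154.9×0.14 + 13.9×0.46 = 40.573 m^2.
Required A₂ = 0.161·1114.992/2.03 = 88.430 sabins.
Absorption to add: 88.430 − 40.573 = 47.857 sabins.
Each m^2 of panel replacing the ceiling (painted concrete ceiling) adds (0.72 − 0.01) = 0.71 sabins.
Area = ΔA/Δα = 47.857/0.71 = 67.4 m^2.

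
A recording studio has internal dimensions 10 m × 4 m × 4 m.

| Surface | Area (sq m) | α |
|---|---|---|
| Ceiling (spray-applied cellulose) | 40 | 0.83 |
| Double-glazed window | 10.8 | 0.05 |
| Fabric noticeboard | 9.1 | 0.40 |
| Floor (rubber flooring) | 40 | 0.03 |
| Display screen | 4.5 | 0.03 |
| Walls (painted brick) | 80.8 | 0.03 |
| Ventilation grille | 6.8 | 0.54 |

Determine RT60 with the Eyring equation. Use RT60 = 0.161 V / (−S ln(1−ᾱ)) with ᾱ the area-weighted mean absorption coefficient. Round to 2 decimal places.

Total surface area S = 40 + 10.8 + 9.1 + 40 + 4.5 + 80.8 + 6.8 = 192.0 sq m.
Σ(Sᵢαᵢ) = 40·0.83 + 10.8·0.05 + 9.1·0.40 + 40·0.03 + 4.5·0.03 + 80.8·0.03 + 6.8·0.54 = 44.811.
Mean coefficient ᾱ = A/S = 0.2334.
Eyring denominator: −S ln(1−ᾱ) = 51.032.
V = 10 × 4 × 4 = 160 m³.
T = 0.161·V/[−S·ln(1−ᾱ)] = 0.161·160/51.032 = 0.50 s.

0.50 sec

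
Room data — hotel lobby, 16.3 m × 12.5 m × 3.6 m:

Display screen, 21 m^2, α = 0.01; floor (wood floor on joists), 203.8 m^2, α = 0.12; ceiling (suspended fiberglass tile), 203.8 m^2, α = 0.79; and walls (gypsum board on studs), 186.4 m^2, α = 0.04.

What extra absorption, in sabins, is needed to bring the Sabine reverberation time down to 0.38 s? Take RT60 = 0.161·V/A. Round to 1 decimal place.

Summing Sᵢαᵢ: 0.210 + 24.456 + 161.002 + 7.456 → A₁ = 193.124 sabins.
Target A₂ = 0.161·733.5/0.38 = 310.772 sabins (V = 733.5 m³).
Shortfall: 310.772 − 193.124 = 117.6 sabins.

117.6 sabins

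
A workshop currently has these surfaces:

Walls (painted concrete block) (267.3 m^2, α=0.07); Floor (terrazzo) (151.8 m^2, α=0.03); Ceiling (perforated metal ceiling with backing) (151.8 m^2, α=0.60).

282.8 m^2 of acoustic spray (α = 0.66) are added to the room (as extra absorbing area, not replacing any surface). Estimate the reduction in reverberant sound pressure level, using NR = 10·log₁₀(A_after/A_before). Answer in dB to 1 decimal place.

4.2 dB

Equivalent absorption area: A_before = 267.3×0.07 + 151.8×0.03 + 151.8×0.60 = 114.345 m^2.
Treatment contributes 282.8·0.66 = 186.648 sabins.
New total A_after = 300.993 sabins.
NR = 10·log₁₀(300.993/114.345) = 4.2 dB.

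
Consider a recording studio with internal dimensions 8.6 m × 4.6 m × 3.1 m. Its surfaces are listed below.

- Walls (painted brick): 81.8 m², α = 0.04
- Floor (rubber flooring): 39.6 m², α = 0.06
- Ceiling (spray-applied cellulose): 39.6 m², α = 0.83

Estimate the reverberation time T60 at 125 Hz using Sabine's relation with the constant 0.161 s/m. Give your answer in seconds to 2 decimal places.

0.51 s

Equivalent absorption area: A = 81.8·0.04 + 39.6·0.06 + 39.6·0.83 = 38.516 m².
Room volume: 122.636 m³.
Sabine: RT60 = 0.161 × 122.636 / 38.516 = 0.51 s.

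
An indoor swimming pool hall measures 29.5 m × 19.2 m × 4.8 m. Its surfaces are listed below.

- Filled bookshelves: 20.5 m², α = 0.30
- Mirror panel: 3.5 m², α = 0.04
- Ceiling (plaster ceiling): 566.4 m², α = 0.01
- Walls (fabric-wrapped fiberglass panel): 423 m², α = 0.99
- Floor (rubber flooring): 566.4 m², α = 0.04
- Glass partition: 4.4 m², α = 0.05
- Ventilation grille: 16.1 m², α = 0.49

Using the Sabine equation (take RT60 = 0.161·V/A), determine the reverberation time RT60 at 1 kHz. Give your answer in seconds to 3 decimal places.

0.948 s

Equivalent absorption area: A = 20.5*0.30 + 3.5*0.04 + 566.4*0.01 + 423*0.99 + 566.4*0.04 + 4.4*0.05 + 16.1*0.49 = 461.489 m².
V = 29.5·19.2·4.8 = 2718.72 m³.
T = 0.161 V/A = 0.161·2718.72/461.489 = 0.948 s.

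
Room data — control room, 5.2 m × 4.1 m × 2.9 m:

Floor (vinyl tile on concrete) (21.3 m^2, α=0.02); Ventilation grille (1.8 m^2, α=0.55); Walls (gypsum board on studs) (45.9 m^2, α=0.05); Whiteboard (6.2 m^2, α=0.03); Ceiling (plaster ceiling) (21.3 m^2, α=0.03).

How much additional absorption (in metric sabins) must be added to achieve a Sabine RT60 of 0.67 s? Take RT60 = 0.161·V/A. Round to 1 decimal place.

Summing Sᵢαᵢ: 0.426 + 0.990 + 2.295 + 0.186 + 0.639 → A₁ = 4.536 sabins.
Target A₂ = 0.161·61.828/0.67 = 14.857 sabins (V = 61.828 m³).
Additional absorption ΔA = 14.857 − 4.536 = 10.3 sabins.

10.3 sabins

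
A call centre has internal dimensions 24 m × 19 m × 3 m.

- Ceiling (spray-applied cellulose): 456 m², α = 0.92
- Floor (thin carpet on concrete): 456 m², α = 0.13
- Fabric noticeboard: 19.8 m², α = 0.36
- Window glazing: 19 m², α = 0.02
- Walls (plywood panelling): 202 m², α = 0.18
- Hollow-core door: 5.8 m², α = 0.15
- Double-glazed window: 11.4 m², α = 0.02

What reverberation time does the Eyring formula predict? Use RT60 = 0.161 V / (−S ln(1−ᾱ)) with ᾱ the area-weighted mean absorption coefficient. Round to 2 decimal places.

0.32 sec

Total surface area S = 456 + 456 + 19.8 + 19 + 202 + 5.8 + 11.4 = 1170.0 m².
Absorption A = 456·0.92 + 456·0.13 + 19.8·0.36 + 19·0.02 + 202·0.18 + 5.8·0.15 + 11.4·0.02 = 523.766 sabins.
Mean coefficient ᾱ = A/S = 0.4477.
Eyring denominator: −S ln(1−ᾱ) = 694.587.
V = 24 × 19 × 3 = 1368 m³.
T = 0.161·V/[−S·ln(1−ᾱ)] = 0.161·1368/694.587 = 0.32 s.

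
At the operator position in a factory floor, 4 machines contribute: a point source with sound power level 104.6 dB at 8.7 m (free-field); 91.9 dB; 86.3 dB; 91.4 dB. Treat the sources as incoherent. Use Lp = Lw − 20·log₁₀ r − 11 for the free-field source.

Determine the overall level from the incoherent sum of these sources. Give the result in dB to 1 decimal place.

Source at 8.7 m: Lp = 104.6 − 20·log₁₀(8.7) − 11 = 74.8 dB.
Converting to relative power and adding: 10^(74.8/10) + 10^(91.9/10) + 10^(86.3/10) + 10^(91.4/10) = 3.386e+09.
Combined level = 10 log₁₀(3.386e+09) = 95.3 dB.

95.3 dB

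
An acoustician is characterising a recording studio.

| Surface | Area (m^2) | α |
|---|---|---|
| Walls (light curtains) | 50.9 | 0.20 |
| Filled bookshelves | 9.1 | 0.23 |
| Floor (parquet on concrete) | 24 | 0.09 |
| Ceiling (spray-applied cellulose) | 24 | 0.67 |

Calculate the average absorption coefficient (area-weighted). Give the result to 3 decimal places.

0.283

S = Σ Sᵢ = 50.9 + 9.1 + 24 + 24 = 108.0 m^2.
Σ(Sᵢαᵢ) = 50.9·0.20 + 9.1·0.23 + 24·0.09 + 24·0.67 = 30.513.
ᾱ = 30.513 / 108.0 = 0.283.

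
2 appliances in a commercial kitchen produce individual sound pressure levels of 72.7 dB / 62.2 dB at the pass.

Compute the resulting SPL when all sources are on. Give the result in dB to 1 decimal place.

Sum in the linear (power) domain: Σ 10^(Lᵢ/10) = 10^(72.7/10) + 10^(62.2/10) = 2.028e+07.
L_total = 10·log₁₀(2.028e+07) = 73.1 dB.

73.1 dB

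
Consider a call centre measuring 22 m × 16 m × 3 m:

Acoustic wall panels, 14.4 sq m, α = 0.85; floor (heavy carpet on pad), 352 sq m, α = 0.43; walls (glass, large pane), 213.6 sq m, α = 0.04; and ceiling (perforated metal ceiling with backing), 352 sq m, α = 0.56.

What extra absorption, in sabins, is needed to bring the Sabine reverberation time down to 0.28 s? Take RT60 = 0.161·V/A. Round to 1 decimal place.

237.9 sabins

Summing Sᵢαᵢ: 12.240 + 151.360 + 8.544 + 197.120 → A₁ = 369.264 sabins.
V = 1056 m³. Required absorption A₂ = 0.161 × 1056 / 0.28 = 607.200 sabins.
ΔA = A₂ − A₁ = 607.200 − 369.264 = 237.9 sabins.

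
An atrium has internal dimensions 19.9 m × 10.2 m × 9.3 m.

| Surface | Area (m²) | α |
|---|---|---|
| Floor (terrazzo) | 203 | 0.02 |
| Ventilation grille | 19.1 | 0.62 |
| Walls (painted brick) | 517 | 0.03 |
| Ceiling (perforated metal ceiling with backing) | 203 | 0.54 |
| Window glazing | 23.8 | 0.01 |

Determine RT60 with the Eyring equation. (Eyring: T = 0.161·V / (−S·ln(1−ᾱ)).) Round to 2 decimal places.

1.99 s

S = Σ Sᵢ = 965.9 m².
Σ(Sᵢαᵢ) = 203×0.02 + 19.1×0.62 + 517×0.03 + 203×0.54 + 23.8×0.01 = 141.270.
ᾱ = 141.270 / 965.9 = 0.1463.
−S·ln(1−ᾱ) = −965.9 × ln(1 − 0.1463) = 152.782.
V = 19.9 × 10.2 × 9.3 = 1887.714 m³.
T = 0.161·V/[−S·ln(1−ᾱ)] = 0.161·1887.714/152.782 = 1.99 s.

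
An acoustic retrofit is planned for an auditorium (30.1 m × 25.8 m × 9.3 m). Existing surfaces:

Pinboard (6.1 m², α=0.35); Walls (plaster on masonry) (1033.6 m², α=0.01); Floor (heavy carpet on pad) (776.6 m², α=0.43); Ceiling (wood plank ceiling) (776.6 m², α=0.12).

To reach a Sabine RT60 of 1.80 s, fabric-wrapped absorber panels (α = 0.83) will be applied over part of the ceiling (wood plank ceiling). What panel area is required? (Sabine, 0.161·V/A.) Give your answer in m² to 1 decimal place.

290.7

Total absorption A₁ = 6.1·0.35 + 1033.6·0.01 + 776.6·0.43 + 776.6·0.12
  = 2.135 + 10.336 + 333.938 + 93.192 = 439.601 m² sabins.
Required A₂ = 0.161·7222.194/1.80 = 645.985 sabins.
Absorption to add: 645.985 − 439.601 = 206.384 sabins.
Each m² of panel replacing the ceiling (wood plank ceiling) adds (0.83 − 0.12) = 0.71 sabins.
Panel area = 206.384 / 0.71 = 290.7 m².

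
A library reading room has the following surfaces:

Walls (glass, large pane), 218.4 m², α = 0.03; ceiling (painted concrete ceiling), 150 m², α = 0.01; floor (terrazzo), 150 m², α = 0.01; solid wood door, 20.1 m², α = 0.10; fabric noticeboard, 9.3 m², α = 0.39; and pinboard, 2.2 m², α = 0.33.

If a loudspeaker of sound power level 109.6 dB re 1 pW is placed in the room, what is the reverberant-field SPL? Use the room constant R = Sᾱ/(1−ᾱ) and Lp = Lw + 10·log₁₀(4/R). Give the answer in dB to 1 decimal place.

103.5 dB

Σ(Sᵢαᵢ) = 218.4×0.03 + 150×0.01 + 150×0.01 + 20.1×0.10 + 9.3×0.39 + 2.2×0.33 = 15.915; total area S = 550.0 m².
ᾱ = 0.0289, so room constant R = A/(1−ᾱ) = 16.389 m².
Lp = 109.6 + 10·log₁₀(4/16.389) = 109.6 + (-6.12) = 103.5 dB.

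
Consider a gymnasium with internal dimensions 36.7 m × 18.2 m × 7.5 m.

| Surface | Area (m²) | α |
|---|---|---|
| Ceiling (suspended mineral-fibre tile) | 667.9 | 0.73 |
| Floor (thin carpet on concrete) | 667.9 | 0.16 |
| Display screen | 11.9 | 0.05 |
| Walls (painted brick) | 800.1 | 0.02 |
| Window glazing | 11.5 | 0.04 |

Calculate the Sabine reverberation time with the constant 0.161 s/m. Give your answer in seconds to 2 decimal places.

1.32 sec

Summing Sᵢαᵢ: 487.567 + 106.864 + 0.595 + 16.002 + 0.460 → A = 611.488 sabins.
Room volume: 5009.55 m³.
Sabine: RT60 = 0.161 × 5009.55 / 611.488 = 1.32 s.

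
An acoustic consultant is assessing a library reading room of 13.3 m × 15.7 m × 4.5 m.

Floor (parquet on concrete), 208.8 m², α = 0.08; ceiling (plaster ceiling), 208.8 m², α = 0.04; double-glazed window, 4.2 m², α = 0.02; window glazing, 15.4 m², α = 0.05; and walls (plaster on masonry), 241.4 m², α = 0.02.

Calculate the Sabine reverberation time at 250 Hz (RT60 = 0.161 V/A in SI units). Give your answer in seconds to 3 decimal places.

A = Σ Sᵢαᵢ = 208.8·0.08 + 208.8·0.04 + 4.2·0.02 + 15.4·0.05 + 241.4·0.02 = 30.738 sabins.
V = 13.3·15.7·4.5 = 939.645 m³.
T = 0.161 V/A = 0.161·939.645/30.738 = 4.922 s.

4.922 seconds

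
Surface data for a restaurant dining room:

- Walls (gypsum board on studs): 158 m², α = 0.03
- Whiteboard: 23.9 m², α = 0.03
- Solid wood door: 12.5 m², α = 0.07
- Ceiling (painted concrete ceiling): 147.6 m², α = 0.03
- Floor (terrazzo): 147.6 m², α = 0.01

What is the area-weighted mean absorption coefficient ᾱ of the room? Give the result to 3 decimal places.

0.025

S = Σ Sᵢ = 158 + 23.9 + 12.5 + 147.6 + 147.6 = 489.6 m².
A = 158*0.03 + 23.9*0.03 + 12.5*0.07 + 147.6*0.03 + 147.6*0.01 = 12.236 sabins.
ᾱ = 12.236 / 489.6 = 0.025.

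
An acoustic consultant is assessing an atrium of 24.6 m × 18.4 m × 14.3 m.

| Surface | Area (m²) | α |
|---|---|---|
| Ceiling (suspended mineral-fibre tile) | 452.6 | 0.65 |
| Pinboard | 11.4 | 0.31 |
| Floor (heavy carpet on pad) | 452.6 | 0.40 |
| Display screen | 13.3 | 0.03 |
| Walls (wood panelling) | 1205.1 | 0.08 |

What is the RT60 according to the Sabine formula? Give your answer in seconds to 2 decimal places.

1.81 s

Summing Sᵢαᵢ: 294.190 + 3.534 + 181.040 + 0.399 + 96.408 → A = 575.571 sabins.
Room volume: 6472.752 m³.
T = 0.161 V/A = 0.161·6472.752/575.571 = 1.81 s.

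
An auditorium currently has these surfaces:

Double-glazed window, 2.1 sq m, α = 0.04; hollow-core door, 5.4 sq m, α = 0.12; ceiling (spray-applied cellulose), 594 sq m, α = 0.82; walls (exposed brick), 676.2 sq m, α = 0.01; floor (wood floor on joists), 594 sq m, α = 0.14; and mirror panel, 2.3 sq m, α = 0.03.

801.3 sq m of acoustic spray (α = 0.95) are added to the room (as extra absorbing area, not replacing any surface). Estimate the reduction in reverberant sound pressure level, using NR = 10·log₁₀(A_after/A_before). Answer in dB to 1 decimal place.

3.7 dB

Summing Sᵢαᵢ: 0.084 + 0.648 + 487.080 + 6.762 + 83.160 + 0.069 → A_before = 577.803 sabins.
Treatment contributes 801.3·0.95 = 761.235 sabins.
New total A_after = 1339.038 sabins.
NR = 10·log₁₀(1339.038/577.803) = 3.7 dB.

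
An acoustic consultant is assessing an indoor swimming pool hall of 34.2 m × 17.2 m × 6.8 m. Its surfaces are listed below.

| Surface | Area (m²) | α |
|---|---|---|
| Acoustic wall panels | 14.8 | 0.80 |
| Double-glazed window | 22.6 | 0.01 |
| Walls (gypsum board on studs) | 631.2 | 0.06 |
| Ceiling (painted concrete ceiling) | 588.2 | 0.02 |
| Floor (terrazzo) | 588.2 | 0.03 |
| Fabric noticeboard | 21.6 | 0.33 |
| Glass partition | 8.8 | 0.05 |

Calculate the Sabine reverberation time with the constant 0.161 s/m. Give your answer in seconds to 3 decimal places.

Total absorption A = 14.8*0.80 + 22.6*0.01 + 631.2*0.06 + 588.2*0.02 + 588.2*0.03 + 21.6*0.33 + 8.8*0.05
  = 11.840 + 0.226 + 37.872 + 11.764 + 17.646 + 7.128 + 0.440 = 86.916 m² sabins.
Room volume: 4000.032 m³.
RT60 = 0.161 · V / A = 0.161 × 4000.032 / 86.916 = 7.410 s.

7.410 sec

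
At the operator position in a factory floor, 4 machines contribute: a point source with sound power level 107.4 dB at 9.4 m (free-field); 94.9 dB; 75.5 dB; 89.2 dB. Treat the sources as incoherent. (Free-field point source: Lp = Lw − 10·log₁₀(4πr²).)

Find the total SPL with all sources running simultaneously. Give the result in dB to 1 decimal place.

96.0 dB

Source at 9.4 m: Lp = 107.4 − 10·log₁₀(4π·9.4²) = 107.4 − 10·log₁₀(1110.365) = 76.9 dB.
Converting to relative power and adding: 10^(76.9/10) + 10^(94.9/10) + 10^(75.5/10) + 10^(89.2/10) = 4.007e+09.
L_total = 10·log₁₀(4.007e+09) = 96.0 dB.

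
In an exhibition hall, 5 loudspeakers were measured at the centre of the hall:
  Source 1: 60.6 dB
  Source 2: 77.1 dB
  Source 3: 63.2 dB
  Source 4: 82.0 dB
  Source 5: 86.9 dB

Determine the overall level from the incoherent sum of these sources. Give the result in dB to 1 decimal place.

88.5 dB

Converting to relative power and adding: 10^(60.6/10) + 10^(77.1/10) + 10^(63.2/10) + 10^(82.0/10) + 10^(86.9/10) = 7.028e+08.
Back to dB: 10·log₁₀ Σ = 88.5 dB.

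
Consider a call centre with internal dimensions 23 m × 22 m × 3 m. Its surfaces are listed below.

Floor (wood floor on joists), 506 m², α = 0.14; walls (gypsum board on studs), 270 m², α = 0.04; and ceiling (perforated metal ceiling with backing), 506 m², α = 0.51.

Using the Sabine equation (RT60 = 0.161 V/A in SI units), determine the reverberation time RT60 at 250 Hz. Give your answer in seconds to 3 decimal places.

0.719 s

Total absorption A = 506*0.14 + 270*0.04 + 506*0.51
  = 70.840 + 10.800 + 258.060 = 339.700 m² sabins.
Room volume: 1518 m³.
T = 0.161 V/A = 0.161·1518/339.700 = 0.719 s.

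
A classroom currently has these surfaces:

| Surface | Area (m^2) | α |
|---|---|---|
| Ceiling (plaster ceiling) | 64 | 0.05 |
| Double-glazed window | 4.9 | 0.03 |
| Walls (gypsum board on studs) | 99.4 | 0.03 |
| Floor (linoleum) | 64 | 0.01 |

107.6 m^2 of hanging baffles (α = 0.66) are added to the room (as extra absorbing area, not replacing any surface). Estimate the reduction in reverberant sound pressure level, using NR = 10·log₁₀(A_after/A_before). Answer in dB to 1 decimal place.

Summing Sᵢαᵢ: 3.200 + 0.147 + 2.982 + 0.640 → A_before = 6.969 sabins.
Added absorption = 107.6 × 0.66 = 71.016 sabins.
New total A_after = 77.985 sabins.
Reduction = 10 log₁₀(A_after/A_before) = 10 log₁₀(11.1903) = 10.5 dB.

10.5 dB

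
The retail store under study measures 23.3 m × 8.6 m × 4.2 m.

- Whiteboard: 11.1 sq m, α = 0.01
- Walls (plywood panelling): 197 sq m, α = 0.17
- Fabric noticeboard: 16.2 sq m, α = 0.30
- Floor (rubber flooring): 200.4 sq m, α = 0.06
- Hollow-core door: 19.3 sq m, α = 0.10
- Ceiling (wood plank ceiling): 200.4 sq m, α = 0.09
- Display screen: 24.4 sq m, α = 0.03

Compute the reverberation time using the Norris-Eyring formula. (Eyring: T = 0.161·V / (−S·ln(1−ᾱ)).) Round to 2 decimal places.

S = Σ Sᵢ = 668.8 sq m.
Σ(Sᵢαᵢ) = 11.1·0.01 + 197·0.17 + 16.2·0.30 + 200.4·0.06 + 19.3·0.10 + 200.4·0.09 + 24.4·0.03 = 71.183.
Mean coefficient ᾱ = A/S = 0.1064.
Eyring denominator: −S ln(1−ᾱ) = 75.238.
V = 23.3 × 8.6 × 4.2 = 841.596 m³.
T = 0.161·V/[−S·ln(1−ᾱ)] = 0.161·841.596/75.238 = 1.80 s.

1.80 sec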